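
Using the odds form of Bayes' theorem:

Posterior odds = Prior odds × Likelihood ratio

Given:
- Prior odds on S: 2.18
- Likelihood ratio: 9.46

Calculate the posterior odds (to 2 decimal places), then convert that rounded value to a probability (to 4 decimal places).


Step 1: Calculate posterior odds
Posterior odds = Prior odds × LR
               = 2.18 × 9.46
               = 20.62

Step 2: Convert to probability
P(S|E) = Posterior odds / (1 + Posterior odds)
       = 20.62 / (1 + 20.62)
       = 20.62 / 21.62
       = 0.9537

The evidence increased P(S) from 0.6855 to 0.9537.


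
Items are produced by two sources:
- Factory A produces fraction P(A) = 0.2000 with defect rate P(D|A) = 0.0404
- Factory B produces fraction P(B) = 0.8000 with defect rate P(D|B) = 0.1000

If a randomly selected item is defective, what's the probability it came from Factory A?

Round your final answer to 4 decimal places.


Let A = from Factory A, D = defective

Given:
- P(A) = 0.2000, P(B) = 0.8000
- P(D|A) = 0.0404, P(D|B) = 0.1000

Step 1: Find P(D)
P(D) = P(D|A)P(A) + P(D|B)P(B)
     = 0.0404 × 0.2000 + 0.1000 × 0.8000
     = 0.00808000 + 0.08000000
     = 0.08808000

Step 2: Apply Bayes' theorem
P(A|D) = P(D|A)P(A) / P(D)
       = 0.00808000 / 0.08808000
       = 0.0917


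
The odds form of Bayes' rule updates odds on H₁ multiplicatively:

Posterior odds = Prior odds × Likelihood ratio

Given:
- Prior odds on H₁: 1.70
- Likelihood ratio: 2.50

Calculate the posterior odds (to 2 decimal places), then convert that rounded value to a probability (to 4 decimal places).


Step 1: Calculate posterior odds
Posterior odds = Prior odds × LR
               = 1.70 × 2.50
               = 4.25

Step 2: Convert to probability
P(H₁|E) = Posterior odds / (1 + Posterior odds)
       = 4.25 / (1 + 4.25)
       = 4.25 / 5.25
       = 0.8095

The evidence increased P(H₁) from 0.6296 to 0.8095.


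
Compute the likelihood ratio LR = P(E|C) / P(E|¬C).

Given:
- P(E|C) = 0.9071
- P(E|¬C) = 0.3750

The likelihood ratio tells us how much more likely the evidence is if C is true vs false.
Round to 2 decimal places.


Likelihood Ratio (LR) = P(E|C) / P(E|¬C)

LR = 0.9071 / 0.3750
   = 2.42

The evidence is 2.42 times more likely if C is true than if C is false.
LR > 1, so observing E raises the odds in favor of C.


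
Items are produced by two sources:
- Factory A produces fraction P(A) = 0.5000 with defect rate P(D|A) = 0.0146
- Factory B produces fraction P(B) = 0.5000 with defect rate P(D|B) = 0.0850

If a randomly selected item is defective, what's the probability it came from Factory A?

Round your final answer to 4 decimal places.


Let A = from Factory A, D = defective

Given:
- P(A) = 0.5000, P(B) = 0.5000
- P(D|A) = 0.0146, P(D|B) = 0.0850

Step 1: Find P(D)
P(D) = P(D|A)P(A) + P(D|B)P(B)
     = 0.0146 × 0.5000 + 0.0850 × 0.5000
     = 0.00730000 + 0.04250000
     = 0.04980000

Step 2: Apply Bayes' theorem
P(A|D) = P(D|A)P(A) / P(D)
       = 0.00730000 / 0.04980000
       = 0.1466


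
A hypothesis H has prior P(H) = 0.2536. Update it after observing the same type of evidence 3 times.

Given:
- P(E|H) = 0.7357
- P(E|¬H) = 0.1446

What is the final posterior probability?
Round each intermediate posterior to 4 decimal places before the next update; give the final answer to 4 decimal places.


Sequential Bayesian updating:

Initial prior: P(H) = 0.2536

Update 1:
  P(E) = 0.7357 × 0.2536 + 0.1446 × 0.7464 = 0.18657352 + 0.10792944 = 0.29450296
  P(H|E) = 0.18657352 / 0.29450296 = 0.6335

Update 2:
  P(E) = 0.7357 × 0.6335 + 0.1446 × 0.3665 = 0.46606595 + 0.05299590 = 0.51906185
  P(H|E) = 0.46606595 / 0.51906185 = 0.8979

Update 3:
  P(E) = 0.7357 × 0.8979 + 0.1446 × 0.1021 = 0.66058503 + 0.01476366 = 0.67534869
  P(H|E) = 0.66058503 / 0.67534869 = 0.9781

Final posterior: 0.9781


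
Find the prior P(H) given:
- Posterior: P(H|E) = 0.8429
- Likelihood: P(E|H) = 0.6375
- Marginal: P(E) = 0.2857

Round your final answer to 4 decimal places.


From Bayes' theorem: P(H|E) = P(E|H) × P(H) / P(E)

Rearranging for P(H):
P(H) = P(H|E) × P(E) / P(E|H)
     = 0.8429 × 0.2857 / 0.6375
     = 0.24081653 / 0.6375
     = 0.3778


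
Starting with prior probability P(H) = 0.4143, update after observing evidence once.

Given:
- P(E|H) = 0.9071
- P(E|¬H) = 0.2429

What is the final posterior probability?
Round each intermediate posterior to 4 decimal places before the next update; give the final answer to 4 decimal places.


Sequential Bayesian updating:

Initial prior: P(H) = 0.4143

Update 1:
  P(E) = 0.9071 × 0.4143 + 0.2429 × 0.5857 = 0.37581153 + 0.14226653 = 0.51807806
  P(H|E) = 0.37581153 / 0.51807806 = 0.7254

Final posterior: 0.7254


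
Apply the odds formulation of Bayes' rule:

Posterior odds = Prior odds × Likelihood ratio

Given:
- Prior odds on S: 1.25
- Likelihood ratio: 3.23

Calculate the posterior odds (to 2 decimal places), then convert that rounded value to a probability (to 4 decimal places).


Step 1: Calculate posterior odds
Posterior odds = Prior odds × LR
               = 1.25 × 3.23
               = 4.04

Step 2: Convert to probability
P(S|E) = Posterior odds / (1 + Posterior odds)
       = 4.04 / (1 + 4.04)
       = 4.04 / 5.04
       = 0.8016

The evidence increased P(S) from 0.5556 to 0.8016.


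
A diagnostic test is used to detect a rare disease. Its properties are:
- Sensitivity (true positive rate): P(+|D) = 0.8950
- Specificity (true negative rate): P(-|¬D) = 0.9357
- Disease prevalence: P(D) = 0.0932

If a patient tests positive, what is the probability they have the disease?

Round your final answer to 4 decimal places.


Let D = has disease, + = positive test

Given:
- P(D) = 0.0932 (prevalence)
- P(+|D) = 0.8950 (sensitivity)
- P(-|¬D) = 0.9357 (specificity)
- P(+|¬D) = 0.0643 (false positive rate = 1 - specificity)

Step 1: Find P(+)
P(+) = P(+|D)P(D) + P(+|¬D)P(¬D)
     = 0.8950 × 0.0932 + 0.0643 × 0.9068
     = 0.08341400 + 0.05830724
     = 0.14172124

Step 2: Apply Bayes' theorem for P(D|+)
P(D|+) = P(+|D)P(D) / P(+)
       = 0.08341400 / 0.14172124
       = 0.5886


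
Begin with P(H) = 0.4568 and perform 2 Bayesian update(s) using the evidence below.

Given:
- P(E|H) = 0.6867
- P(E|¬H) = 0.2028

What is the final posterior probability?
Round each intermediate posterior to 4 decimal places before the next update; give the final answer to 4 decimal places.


Sequential Bayesian updating:

Initial prior: P(H) = 0.4568

Update 1:
  P(E) = 0.6867 × 0.4568 + 0.2028 × 0.5432 = 0.31368456 + 0.11016096 = 0.42384552
  P(H|E) = 0.31368456 / 0.42384552 = 0.7401

Update 2:
  P(E) = 0.6867 × 0.7401 + 0.2028 × 0.2599 = 0.50822667 + 0.05270772 = 0.56093439
  P(H|E) = 0.50822667 / 0.56093439 = 0.9060

Final posterior: 0.9060


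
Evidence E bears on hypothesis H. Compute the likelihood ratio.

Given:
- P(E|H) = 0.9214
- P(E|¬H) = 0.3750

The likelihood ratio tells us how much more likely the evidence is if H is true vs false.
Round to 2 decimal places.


Likelihood Ratio (LR) = P(E|H) / P(E|¬H)

LR = 0.9214 / 0.3750
   = 2.46

The evidence is 2.46 times more likely if H is true than if H is false.
Since LR > 1, the evidence supports H over ¬H.


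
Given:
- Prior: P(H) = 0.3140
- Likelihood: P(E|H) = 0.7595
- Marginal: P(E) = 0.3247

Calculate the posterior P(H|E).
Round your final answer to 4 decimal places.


Using Bayes' theorem:

P(H|E) = P(E|H) × P(H) / P(E)
       = 0.7595 × 0.3140 / 0.3247
       = 0.23848300 / 0.3247
       = 0.7345

The evidence strengthens our belief in H.
Prior: 0.3140 → Posterior: 0.7345


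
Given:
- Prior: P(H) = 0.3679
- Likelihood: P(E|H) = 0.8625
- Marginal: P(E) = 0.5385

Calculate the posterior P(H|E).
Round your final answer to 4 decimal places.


Using Bayes' theorem:

P(H|E) = P(E|H) × P(H) / P(E)
       = 0.8625 × 0.3679 / 0.5385
       = 0.31731375 / 0.5385
       = 0.5893

The evidence strengthens our belief in H.
Prior: 0.3679 → Posterior: 0.5893


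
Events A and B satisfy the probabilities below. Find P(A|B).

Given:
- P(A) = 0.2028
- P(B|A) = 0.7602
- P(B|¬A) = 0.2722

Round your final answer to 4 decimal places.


Bayes' theorem: P(A|B) = P(B|A) × P(A) / P(B)

Step 1: Calculate P(B) using law of total probability
P(B) = P(B|A)P(A) + P(B|¬A)P(¬A)
     = 0.7602 × 0.2028 + 0.2722 × 0.7972
     = 0.15416856 + 0.21699784
     = 0.37116640

Step 2: Apply Bayes' theorem
P(A|B) = P(B|A) × P(A) / P(B)
       = 0.15416856 / 0.37116640
       = 0.4154


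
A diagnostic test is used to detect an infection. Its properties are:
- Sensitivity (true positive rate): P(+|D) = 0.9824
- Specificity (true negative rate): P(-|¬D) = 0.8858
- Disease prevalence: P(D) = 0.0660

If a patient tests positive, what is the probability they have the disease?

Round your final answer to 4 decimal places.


Let D = has disease, + = positive test

Given:
- P(D) = 0.0660 (prevalence)
- P(+|D) = 0.9824 (sensitivity)
- P(-|¬D) = 0.8858 (specificity)
- P(+|¬D) = 0.1142 (false positive rate = 1 - specificity)

Step 1: Find P(+)
P(+) = P(+|D)P(D) + P(+|¬D)P(¬D)
     = 0.9824 × 0.0660 + 0.1142 × 0.9340
     = 0.06483840 + 0.10666280
     = 0.17150120

Step 2: Apply Bayes' theorem for P(D|+)
P(D|+) = P(+|D)P(D) / P(+)
       = 0.06483840 / 0.17150120
       = 0.3781


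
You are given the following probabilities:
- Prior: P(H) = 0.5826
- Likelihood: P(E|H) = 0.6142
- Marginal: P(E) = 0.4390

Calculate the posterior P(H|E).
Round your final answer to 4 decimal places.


Using Bayes' theorem:

P(H|E) = P(E|H) × P(H) / P(E)
       = 0.6142 × 0.5826 / 0.4390
       = 0.35783292 / 0.4390
       = 0.8151

The evidence strengthens our belief in H.
Prior: 0.5826 → Posterior: 0.8151


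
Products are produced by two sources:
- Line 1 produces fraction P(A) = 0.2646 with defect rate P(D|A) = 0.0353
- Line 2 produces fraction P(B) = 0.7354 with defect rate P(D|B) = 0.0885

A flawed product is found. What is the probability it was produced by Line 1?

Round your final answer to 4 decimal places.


Let A = from Line 1, D = flawed

Given:
- P(A) = 0.2646, P(B) = 0.7354
- P(D|A) = 0.0353, P(D|B) = 0.0885

Step 1: Find P(D)
P(D) = P(D|A)P(A) + P(D|B)P(B)
     = 0.0353 × 0.2646 + 0.0885 × 0.7354
     = 0.00934038 + 0.06508290
     = 0.07442328

Step 2: Apply Bayes' theorem
P(A|D) = P(D|A)P(A) / P(D)
       = 0.00934038 / 0.07442328
       = 0.1255


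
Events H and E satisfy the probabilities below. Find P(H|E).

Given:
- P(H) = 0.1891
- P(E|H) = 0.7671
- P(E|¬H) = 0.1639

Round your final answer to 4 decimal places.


Bayes' theorem: P(H|E) = P(E|H) × P(H) / P(E)

Step 1: Calculate P(E) using law of total probability
P(E) = P(E|H)P(H) + P(E|¬H)P(¬H)
     = 0.7671 × 0.1891 + 0.1639 × 0.8109
     = 0.14505861 + 0.13290651
     = 0.27796512

Step 2: Apply Bayes' theorem
P(H|E) = P(E|H) × P(H) / P(E)
       = 0.14505861 / 0.27796512
       = 0.5219


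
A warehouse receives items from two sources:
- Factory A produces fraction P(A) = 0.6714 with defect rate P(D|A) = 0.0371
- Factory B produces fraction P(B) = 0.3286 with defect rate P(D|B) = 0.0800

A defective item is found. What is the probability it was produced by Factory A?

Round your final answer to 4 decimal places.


Let A = from Factory A, D = defective

Given:
- P(A) = 0.6714, P(B) = 0.3286
- P(D|A) = 0.0371, P(D|B) = 0.0800

Step 1: Find P(D)
P(D) = P(D|A)P(A) + P(D|B)P(B)
     = 0.0371 × 0.6714 + 0.0800 × 0.3286
     = 0.02490894 + 0.02628800
     = 0.05119694

Step 2: Apply Bayes' theorem
P(A|D) = P(D|A)P(A) / P(D)
       = 0.02490894 / 0.05119694
       = 0.4865


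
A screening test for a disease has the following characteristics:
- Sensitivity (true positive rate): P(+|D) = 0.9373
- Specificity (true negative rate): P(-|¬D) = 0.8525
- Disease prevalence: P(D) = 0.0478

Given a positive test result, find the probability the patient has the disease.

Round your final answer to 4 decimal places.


Let D = has disease, + = positive test

Given:
- P(D) = 0.0478 (prevalence)
- P(+|D) = 0.9373 (sensitivity)
- P(-|¬D) = 0.8525 (specificity)
- P(+|¬D) = 0.1475 (false positive rate = 1 - specificity)

Step 1: Find P(+)
P(+) = P(+|D)P(D) + P(+|¬D)P(¬D)
     = 0.9373 × 0.0478 + 0.1475 × 0.9522
     = 0.04480294 + 0.14044950
     = 0.18525244

Step 2: Apply Bayes' theorem for P(D|+)
P(D|+) = P(+|D)P(D) / P(+)
       = 0.04480294 / 0.18525244
       = 0.2418


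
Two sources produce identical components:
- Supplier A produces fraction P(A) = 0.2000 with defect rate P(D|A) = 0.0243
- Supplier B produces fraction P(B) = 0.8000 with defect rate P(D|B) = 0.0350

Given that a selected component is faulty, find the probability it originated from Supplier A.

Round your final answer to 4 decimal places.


Let A = from Supplier A, D = faulty

Given:
- P(A) = 0.2000, P(B) = 0.8000
- P(D|A) = 0.0243, P(D|B) = 0.0350

Step 1: Find P(D)
P(D) = P(D|A)P(A) + P(D|B)P(B)
     = 0.0243 × 0.2000 + 0.0350 × 0.8000
     = 0.00486000 + 0.02800000
     = 0.03286000

Step 2: Apply Bayes' theorem
P(A|D) = P(D|A)P(A) / P(D)
       = 0.00486000 / 0.03286000
       = 0.1479


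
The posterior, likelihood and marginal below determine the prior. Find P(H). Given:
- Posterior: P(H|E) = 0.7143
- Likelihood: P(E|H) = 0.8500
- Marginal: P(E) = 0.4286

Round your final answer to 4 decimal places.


From Bayes' theorem: P(H|E) = P(E|H) × P(H) / P(E)

Rearranging for P(H):
P(H) = P(H|E) × P(E) / P(E|H)
     = 0.7143 × 0.4286 / 0.8500
     = 0.30614898 / 0.8500
     = 0.3602


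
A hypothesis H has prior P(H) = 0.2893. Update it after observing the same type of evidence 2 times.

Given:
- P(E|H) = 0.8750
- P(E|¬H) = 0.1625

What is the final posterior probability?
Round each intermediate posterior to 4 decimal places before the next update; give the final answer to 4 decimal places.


Sequential Bayesian updating:

Initial prior: P(H) = 0.2893

Update 1:
  P(E) = 0.8750 × 0.2893 + 0.1625 × 0.7107 = 0.25313750 + 0.11548875 = 0.36862625
  P(H|E) = 0.25313750 / 0.36862625 = 0.6867

Update 2:
  P(E) = 0.8750 × 0.6867 + 0.1625 × 0.3133 = 0.60086250 + 0.05091125 = 0.65177375
  P(H|E) = 0.60086250 / 0.65177375 = 0.9219

Final posterior: 0.9219


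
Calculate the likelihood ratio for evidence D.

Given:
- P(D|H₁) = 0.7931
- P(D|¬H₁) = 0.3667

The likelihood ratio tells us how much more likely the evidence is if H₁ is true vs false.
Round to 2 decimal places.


Likelihood Ratio (LR) = P(D|H₁) / P(D|¬H₁)

LR = 0.7931 / 0.3667
   = 2.16

The evidence is 2.16 times more likely if H₁ is true than if H₁ is false.
Because LR exceeds 1, D is evidence for H₁.


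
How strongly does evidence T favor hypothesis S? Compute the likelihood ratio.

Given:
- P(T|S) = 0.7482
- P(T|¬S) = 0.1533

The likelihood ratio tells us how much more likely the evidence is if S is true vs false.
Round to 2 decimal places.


Likelihood Ratio (LR) = P(T|S) / P(T|¬S)

LR = 0.7482 / 0.1533
   = 4.88

The evidence is 4.88 times more likely if S is true than if S is false.
LR > 1, so observing T raises the odds in favor of S.


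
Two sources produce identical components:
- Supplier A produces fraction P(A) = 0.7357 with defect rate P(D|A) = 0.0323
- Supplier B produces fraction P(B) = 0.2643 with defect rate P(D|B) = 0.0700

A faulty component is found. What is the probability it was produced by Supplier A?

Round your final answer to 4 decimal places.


Let A = from Supplier A, D = faulty

Given:
- P(A) = 0.7357, P(B) = 0.2643
- P(D|A) = 0.0323, P(D|B) = 0.0700

Step 1: Find P(D)
P(D) = P(D|A)P(A) + P(D|B)P(B)
     = 0.0323 × 0.7357 + 0.0700 × 0.2643
     = 0.02376311 + 0.01850100
     = 0.04226411

Step 2: Apply Bayes' theorem
P(A|D) = P(D|A)P(A) / P(D)
       = 0.02376311 / 0.04226411
       = 0.5623


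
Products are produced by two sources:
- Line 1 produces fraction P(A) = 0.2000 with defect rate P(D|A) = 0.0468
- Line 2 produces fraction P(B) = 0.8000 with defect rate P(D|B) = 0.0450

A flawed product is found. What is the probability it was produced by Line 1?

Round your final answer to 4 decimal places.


Let A = from Line 1, D = flawed

Given:
- P(A) = 0.2000, P(B) = 0.8000
- P(D|A) = 0.0468, P(D|B) = 0.0450

Step 1: Find P(D)
P(D) = P(D|A)P(A) + P(D|B)P(B)
     = 0.0468 × 0.2000 + 0.0450 × 0.8000
     = 0.00936000 + 0.03600000
     = 0.04536000

Step 2: Apply Bayes' theorem
P(A|D) = P(D|A)P(A) / P(D)
       = 0.00936000 / 0.04536000
       = 0.2063


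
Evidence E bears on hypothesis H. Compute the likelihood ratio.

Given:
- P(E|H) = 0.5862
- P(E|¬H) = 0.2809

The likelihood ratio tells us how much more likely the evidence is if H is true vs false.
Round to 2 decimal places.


Likelihood Ratio (LR) = P(E|H) / P(E|¬H)

LR = 0.5862 / 0.2809
   = 2.09

The evidence is 2.09 times more likely if H is true than if H is false.
LR > 1, so observing E raises the odds in favor of H.


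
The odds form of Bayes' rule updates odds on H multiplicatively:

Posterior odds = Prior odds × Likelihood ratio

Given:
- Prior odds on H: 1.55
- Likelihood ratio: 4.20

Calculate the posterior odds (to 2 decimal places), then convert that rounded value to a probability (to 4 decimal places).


Step 1: Calculate posterior odds
Posterior odds = Prior odds × LR
               = 1.55 × 4.20
               = 6.51

Step 2: Convert to probability
P(H|E) = Posterior odds / (1 + Posterior odds)
       = 6.51 / (1 + 6.51)
       = 6.51 / 7.51
       = 0.8668

The evidence increased P(H) from 0.6078 to 0.8668.


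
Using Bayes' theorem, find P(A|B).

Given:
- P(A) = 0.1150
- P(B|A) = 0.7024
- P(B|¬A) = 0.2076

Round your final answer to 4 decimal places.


Bayes' theorem: P(A|B) = P(B|A) × P(A) / P(B)

Step 1: Calculate P(B) using law of total probability
P(B) = P(B|A)P(A) + P(B|¬A)P(¬A)
     = 0.7024 × 0.1150 + 0.2076 × 0.8850
     = 0.08077600 + 0.18372600
     = 0.26450200

Step 2: Apply Bayes' theorem
P(A|B) = P(B|A) × P(A) / P(B)
       = 0.08077600 / 0.26450200
       = 0.3054


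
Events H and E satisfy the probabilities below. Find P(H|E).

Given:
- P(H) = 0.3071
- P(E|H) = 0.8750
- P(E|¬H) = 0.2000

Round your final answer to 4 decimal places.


Bayes' theorem: P(H|E) = P(E|H) × P(H) / P(E)

Step 1: Calculate P(E) using law of total probability
P(E) = P(E|H)P(H) + P(E|¬H)P(¬H)
     = 0.8750 × 0.3071 + 0.2000 × 0.6929
     = 0.26871250 + 0.13858000
     = 0.40729250

Step 2: Apply Bayes' theorem
P(H|E) = P(E|H) × P(H) / P(E)
       = 0.26871250 / 0.40729250
       = 0.6598


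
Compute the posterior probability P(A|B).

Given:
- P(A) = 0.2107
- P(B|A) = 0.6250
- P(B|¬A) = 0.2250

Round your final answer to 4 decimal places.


Bayes' theorem: P(A|B) = P(B|A) × P(A) / P(B)

Step 1: Calculate P(B) using law of total probability
P(B) = P(B|A)P(A) + P(B|¬A)P(¬A)
     = 0.6250 × 0.2107 + 0.2250 × 0.7893
     = 0.13168750 + 0.17759250
     = 0.30928000

Step 2: Apply Bayes' theorem
P(A|B) = P(B|A) × P(A) / P(B)
       = 0.13168750 / 0.30928000
       = 0.4258


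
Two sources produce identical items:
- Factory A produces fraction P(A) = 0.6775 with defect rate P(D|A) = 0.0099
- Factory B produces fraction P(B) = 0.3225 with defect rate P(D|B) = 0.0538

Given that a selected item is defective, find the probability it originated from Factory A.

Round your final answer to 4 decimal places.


Let A = from Factory A, D = defective

Given:
- P(A) = 0.6775, P(B) = 0.3225
- P(D|A) = 0.0099, P(D|B) = 0.0538

Step 1: Find P(D)
P(D) = P(D|A)P(A) + P(D|B)P(B)
     = 0.0099 × 0.6775 + 0.0538 × 0.3225
     = 0.00670725 + 0.01735050
     = 0.02405775

Step 2: Apply Bayes' theorem
P(A|D) = P(D|A)P(A) / P(D)
       = 0.00670725 / 0.02405775
       = 0.2788


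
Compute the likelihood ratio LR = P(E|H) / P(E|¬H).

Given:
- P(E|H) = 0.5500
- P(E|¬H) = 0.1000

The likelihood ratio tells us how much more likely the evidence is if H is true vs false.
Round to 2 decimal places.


Likelihood Ratio (LR) = P(E|H) / P(E|¬H)

LR = 0.5500 / 0.1000
   = 5.50

The evidence is 5.50 times more likely if H is true than if H is false.
Because LR exceeds 1, E is evidence for H.


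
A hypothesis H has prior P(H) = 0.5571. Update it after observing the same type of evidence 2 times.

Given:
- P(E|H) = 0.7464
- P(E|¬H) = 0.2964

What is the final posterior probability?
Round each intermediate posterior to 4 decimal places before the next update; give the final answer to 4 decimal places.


Sequential Bayesian updating:

Initial prior: P(H) = 0.5571

Update 1:
  P(E) = 0.7464 × 0.5571 + 0.2964 × 0.4429 = 0.41581944 + 0.13127556 = 0.54709500
  P(H|E) = 0.41581944 / 0.54709500 = 0.7600

Update 2:
  P(E) = 0.7464 × 0.7600 + 0.2964 × 0.2400 = 0.56726400 + 0.07113600 = 0.63840000
  P(H|E) = 0.56726400 / 0.63840000 = 0.8886

Final posterior: 0.8886


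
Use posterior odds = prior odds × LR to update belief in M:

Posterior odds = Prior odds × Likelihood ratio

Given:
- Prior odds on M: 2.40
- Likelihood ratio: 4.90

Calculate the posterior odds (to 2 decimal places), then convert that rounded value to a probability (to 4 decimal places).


Step 1: Calculate posterior odds
Posterior odds = Prior odds × LR
               = 2.40 × 4.90
               = 11.76

Step 2: Convert to probability
P(M|E) = Posterior odds / (1 + Posterior odds)
       = 11.76 / (1 + 11.76)
       = 11.76 / 12.76
       = 0.9216

The evidence increased P(M) from 0.7059 to 0.9216.


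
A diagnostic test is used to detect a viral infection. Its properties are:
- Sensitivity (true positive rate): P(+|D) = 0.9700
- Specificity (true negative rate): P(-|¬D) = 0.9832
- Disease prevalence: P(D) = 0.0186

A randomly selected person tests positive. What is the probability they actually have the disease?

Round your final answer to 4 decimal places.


Let D = has disease, + = positive test

Given:
- P(D) = 0.0186 (prevalence)
- P(+|D) = 0.9700 (sensitivity)
- P(-|¬D) = 0.9832 (specificity)
- P(+|¬D) = 0.0168 (false positive rate = 1 - specificity)

Step 1: Find P(+)
P(+) = P(+|D)P(D) + P(+|¬D)P(¬D)
     = 0.9700 × 0.0186 + 0.0168 × 0.9814
     = 0.01804200 + 0.01648752
     = 0.03452952

Step 2: Apply Bayes' theorem for P(D|+)
P(D|+) = P(+|D)P(D) / P(+)
       = 0.01804200 / 0.03452952
       = 0.5225


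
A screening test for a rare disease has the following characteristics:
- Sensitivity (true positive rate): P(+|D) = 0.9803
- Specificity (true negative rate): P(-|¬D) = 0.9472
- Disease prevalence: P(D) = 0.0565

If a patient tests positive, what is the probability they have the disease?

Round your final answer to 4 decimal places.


Let D = has disease, + = positive test

Given:
- P(D) = 0.0565 (prevalence)
- P(+|D) = 0.9803 (sensitivity)
- P(-|¬D) = 0.9472 (specificity)
- P(+|¬D) = 0.0528 (false positive rate = 1 - specificity)

Step 1: Find P(+)
P(+) = P(+|D)P(D) + P(+|¬D)P(¬D)
     = 0.9803 × 0.0565 + 0.0528 × 0.9435
     = 0.05538695 + 0.04981680
     = 0.10520375

Step 2: Apply Bayes' theorem for P(D|+)
P(D|+) = P(+|D)P(D) / P(+)
       = 0.05538695 / 0.10520375
       = 0.5265


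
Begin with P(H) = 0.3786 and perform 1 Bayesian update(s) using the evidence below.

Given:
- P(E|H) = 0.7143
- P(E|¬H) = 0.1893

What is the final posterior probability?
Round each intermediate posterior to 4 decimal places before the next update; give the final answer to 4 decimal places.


Sequential Bayesian updating:

Initial prior: P(H) = 0.3786

Update 1:
  P(E) = 0.7143 × 0.3786 + 0.1893 × 0.6214 = 0.27043398 + 0.11763102 = 0.38806500
  P(H|E) = 0.27043398 / 0.38806500 = 0.6969

Final posterior: 0.6969


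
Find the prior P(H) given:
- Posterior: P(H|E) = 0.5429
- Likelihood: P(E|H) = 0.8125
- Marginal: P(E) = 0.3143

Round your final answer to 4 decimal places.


From Bayes' theorem: P(H|E) = P(E|H) × P(H) / P(E)

Rearranging for P(H):
P(H) = P(H|E) × P(E) / P(E|H)
     = 0.5429 × 0.3143 / 0.8125
     = 0.17063347 / 0.8125
     = 0.2100


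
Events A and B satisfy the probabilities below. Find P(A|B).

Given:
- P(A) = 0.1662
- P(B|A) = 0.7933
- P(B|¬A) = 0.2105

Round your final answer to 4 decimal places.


Bayes' theorem: P(A|B) = P(B|A) × P(A) / P(B)

Step 1: Calculate P(B) using law of total probability
P(B) = P(B|A)P(A) + P(B|¬A)P(¬A)
     = 0.7933 × 0.1662 + 0.2105 × 0.8338
     = 0.13184646 + 0.17551490
     = 0.30736136

Step 2: Apply Bayes' theorem
P(A|B) = P(B|A) × P(A) / P(B)
       = 0.13184646 / 0.30736136
       = 0.4290


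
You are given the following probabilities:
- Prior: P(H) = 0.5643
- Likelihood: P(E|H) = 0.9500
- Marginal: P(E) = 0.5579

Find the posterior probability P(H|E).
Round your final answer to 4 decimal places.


Using Bayes' theorem:

P(H|E) = P(E|H) × P(H) / P(E)
       = 0.9500 × 0.5643 / 0.5579
       = 0.53608500 / 0.5579
       = 0.9609

The evidence strengthens our belief in H.
Prior: 0.5643 → Posterior: 0.9609


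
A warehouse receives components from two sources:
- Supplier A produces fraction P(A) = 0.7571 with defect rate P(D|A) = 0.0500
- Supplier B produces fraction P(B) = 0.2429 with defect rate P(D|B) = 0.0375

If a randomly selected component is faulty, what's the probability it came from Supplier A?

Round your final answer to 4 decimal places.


Let A = from Supplier A, D = faulty

Given:
- P(A) = 0.7571, P(B) = 0.2429
- P(D|A) = 0.0500, P(D|B) = 0.0375

Step 1: Find P(D)
P(D) = P(D|A)P(A) + P(D|B)P(B)
     = 0.0500 × 0.7571 + 0.0375 × 0.2429
     = 0.03785500 + 0.00910875
     = 0.04696375

Step 2: Apply Bayes' theorem
P(A|D) = P(D|A)P(A) / P(D)
       = 0.03785500 / 0.04696375
       = 0.8060


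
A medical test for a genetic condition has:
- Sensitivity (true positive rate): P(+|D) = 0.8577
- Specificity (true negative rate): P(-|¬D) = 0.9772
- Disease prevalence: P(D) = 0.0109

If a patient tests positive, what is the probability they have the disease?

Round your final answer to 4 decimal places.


Let D = has disease, + = positive test

Given:
- P(D) = 0.0109 (prevalence)
- P(+|D) = 0.8577 (sensitivity)
- P(-|¬D) = 0.9772 (specificity)
- P(+|¬D) = 0.0228 (false positive rate = 1 - specificity)

Step 1: Find P(+)
P(+) = P(+|D)P(D) + P(+|¬D)P(¬D)
     = 0.8577 × 0.0109 + 0.0228 × 0.9891
     = 0.00934893 + 0.02255148
     = 0.03190041

Step 2: Apply Bayes' theorem for P(D|+)
P(D|+) = P(+|D)P(D) / P(+)
       = 0.00934893 / 0.03190041
       = 0.2931


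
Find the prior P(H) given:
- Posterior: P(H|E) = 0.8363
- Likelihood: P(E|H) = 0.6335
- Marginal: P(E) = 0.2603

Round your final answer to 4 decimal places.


From Bayes' theorem: P(H|E) = P(E|H) × P(H) / P(E)

Rearranging for P(H):
P(H) = P(H|E) × P(E) / P(E|H)
     = 0.8363 × 0.2603 / 0.6335
     = 0.21768889 / 0.6335
     = 0.3436


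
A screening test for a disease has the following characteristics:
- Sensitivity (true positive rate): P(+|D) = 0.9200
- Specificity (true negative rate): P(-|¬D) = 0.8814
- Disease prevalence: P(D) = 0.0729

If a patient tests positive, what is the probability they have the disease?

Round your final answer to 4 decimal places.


Let D = has disease, + = positive test

Given:
- P(D) = 0.0729 (prevalence)
- P(+|D) = 0.9200 (sensitivity)
- P(-|¬D) = 0.8814 (specificity)
- P(+|¬D) = 0.1186 (false positive rate = 1 - specificity)

Step 1: Find P(+)
P(+) = P(+|D)P(D) + P(+|¬D)P(¬D)
     = 0.9200 × 0.0729 + 0.1186 × 0.9271
     = 0.06706800 + 0.10995406
     = 0.17702206

Step 2: Apply Bayes' theorem for P(D|+)
P(D|+) = P(+|D)P(D) / P(+)
       = 0.06706800 / 0.17702206
       = 0.3789


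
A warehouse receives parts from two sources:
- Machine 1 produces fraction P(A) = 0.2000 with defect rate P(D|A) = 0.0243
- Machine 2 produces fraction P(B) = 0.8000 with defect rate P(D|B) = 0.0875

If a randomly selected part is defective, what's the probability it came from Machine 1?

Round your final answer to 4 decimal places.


Let A = from Machine 1, D = defective

Given:
- P(A) = 0.2000, P(B) = 0.8000
- P(D|A) = 0.0243, P(D|B) = 0.0875

Step 1: Find P(D)
P(D) = P(D|A)P(A) + P(D|B)P(B)
     = 0.0243 × 0.2000 + 0.0875 × 0.8000
     = 0.00486000 + 0.07000000
     = 0.07486000

Step 2: Apply Bayes' theorem
P(A|D) = P(D|A)P(A) / P(D)
       = 0.00486000 / 0.07486000
       = 0.0649


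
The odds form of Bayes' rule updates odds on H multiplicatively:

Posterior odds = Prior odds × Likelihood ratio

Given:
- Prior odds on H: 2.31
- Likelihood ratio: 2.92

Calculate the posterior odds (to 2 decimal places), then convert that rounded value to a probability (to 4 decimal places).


Step 1: Calculate posterior odds
Posterior odds = Prior odds × LR
               = 2.31 × 2.92
               = 6.75

Step 2: Convert to probability
P(H|E) = Posterior odds / (1 + Posterior odds)
       = 6.75 / (1 + 6.75)
       = 6.75 / 7.75
       = 0.8710

The evidence increased P(H) from 0.6979 to 0.8710.


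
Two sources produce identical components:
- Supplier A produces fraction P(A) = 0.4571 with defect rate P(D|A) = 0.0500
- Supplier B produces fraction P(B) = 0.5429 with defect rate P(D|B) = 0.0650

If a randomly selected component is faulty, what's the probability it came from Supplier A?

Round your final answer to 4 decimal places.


Let A = from Supplier A, D = faulty

Given:
- P(A) = 0.4571, P(B) = 0.5429
- P(D|A) = 0.0500, P(D|B) = 0.0650

Step 1: Find P(D)
P(D) = P(D|A)P(A) + P(D|B)P(B)
     = 0.0500 × 0.4571 + 0.0650 × 0.5429
     = 0.02285500 + 0.03528850
     = 0.05814350

Step 2: Apply Bayes' theorem
P(A|D) = P(D|A)P(A) / P(D)
       = 0.02285500 / 0.05814350
       = 0.3931


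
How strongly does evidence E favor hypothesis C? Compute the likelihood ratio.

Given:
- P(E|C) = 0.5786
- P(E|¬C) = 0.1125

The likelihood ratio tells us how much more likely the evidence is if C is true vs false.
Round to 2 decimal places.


Likelihood Ratio (LR) = P(E|C) / P(E|¬C)

LR = 0.5786 / 0.1125
   = 5.14

The evidence is 5.14 times more likely if C is true than if C is false.
Since LR > 1, the evidence supports C over ¬C.


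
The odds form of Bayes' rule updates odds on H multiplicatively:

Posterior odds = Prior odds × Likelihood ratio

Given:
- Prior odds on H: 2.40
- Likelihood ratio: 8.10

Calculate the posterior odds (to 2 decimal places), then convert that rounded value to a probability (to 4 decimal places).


Step 1: Calculate posterior odds
Posterior odds = Prior odds × LR
               = 2.40 × 8.10
               = 19.44

Step 2: Convert to probability
P(H|E) = Posterior odds / (1 + Posterior odds)
       = 19.44 / (1 + 19.44)
       = 19.44 / 20.44
       = 0.9511

The evidence increased P(H) from 0.7059 to 0.9511.


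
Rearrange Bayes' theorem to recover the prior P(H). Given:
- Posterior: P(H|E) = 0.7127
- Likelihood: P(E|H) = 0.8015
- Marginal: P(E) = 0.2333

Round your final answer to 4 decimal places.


From Bayes' theorem: P(H|E) = P(E|H) × P(H) / P(E)

Rearranging for P(H):
P(H) = P(H|E) × P(E) / P(E|H)
     = 0.7127 × 0.2333 / 0.8015
     = 0.16627291 / 0.8015
     = 0.2075


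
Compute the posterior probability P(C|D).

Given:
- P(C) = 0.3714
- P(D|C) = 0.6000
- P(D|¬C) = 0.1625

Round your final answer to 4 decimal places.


Bayes' theorem: P(C|D) = P(D|C) × P(C) / P(D)

Step 1: Calculate P(D) using law of total probability
P(D) = P(D|C)P(C) + P(D|¬C)P(¬C)
     = 0.6000 × 0.3714 + 0.1625 × 0.6286
     = 0.22284000 + 0.10214750
     = 0.32498750

Step 2: Apply Bayes' theorem
P(C|D) = P(D|C) × P(C) / P(D)
       = 0.22284000 / 0.32498750
       = 0.6857


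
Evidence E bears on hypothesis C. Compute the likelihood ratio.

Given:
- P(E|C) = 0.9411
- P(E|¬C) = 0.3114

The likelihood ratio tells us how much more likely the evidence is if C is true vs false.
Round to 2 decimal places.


Likelihood Ratio (LR) = P(E|C) / P(E|¬C)

LR = 0.9411 / 0.3114
   = 3.02

The evidence is 3.02 times more likely if C is true than if C is false.
LR > 1, so observing E raises the odds in favor of C.


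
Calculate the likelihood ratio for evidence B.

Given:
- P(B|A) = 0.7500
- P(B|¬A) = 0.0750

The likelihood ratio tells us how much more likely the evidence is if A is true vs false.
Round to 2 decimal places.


Likelihood Ratio (LR) = P(B|A) / P(B|¬A)

LR = 0.7500 / 0.0750
   = 10.00

The evidence is 10.00 times more likely if A is true than if A is false.
Because LR exceeds 1, B is evidence for A.


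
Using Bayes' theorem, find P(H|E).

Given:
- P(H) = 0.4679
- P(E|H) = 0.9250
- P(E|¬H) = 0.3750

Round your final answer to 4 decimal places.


Bayes' theorem: P(H|E) = P(E|H) × P(H) / P(E)

Step 1: Calculate P(E) using law of total probability
P(E) = P(E|H)P(H) + P(E|¬H)P(¬H)
     = 0.9250 × 0.4679 + 0.3750 × 0.5321
     = 0.43280750 + 0.19953750
     = 0.63234500

Step 2: Apply Bayes' theorem
P(H|E) = P(E|H) × P(H) / P(E)
       = 0.43280750 / 0.63234500
       = 0.6844


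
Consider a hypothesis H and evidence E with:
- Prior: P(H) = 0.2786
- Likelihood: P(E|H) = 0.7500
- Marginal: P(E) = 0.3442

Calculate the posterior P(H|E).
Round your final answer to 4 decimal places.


Using Bayes' theorem:

P(H|E) = P(E|H) × P(H) / P(E)
       = 0.7500 × 0.2786 / 0.3442
       = 0.20895000 / 0.3442
       = 0.6071

The evidence strengthens our belief in H.
Prior: 0.2786 → Posterior: 0.6071


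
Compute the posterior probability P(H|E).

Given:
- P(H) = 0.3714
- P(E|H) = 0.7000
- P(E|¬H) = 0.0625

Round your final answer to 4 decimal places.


Bayes' theorem: P(H|E) = P(E|H) × P(H) / P(E)

Step 1: Calculate P(E) using law of total probability
P(E) = P(E|H)P(H) + P(E|¬H)P(¬H)
     = 0.7000 × 0.3714 + 0.0625 × 0.6286
     = 0.25998000 + 0.03928750
     = 0.29926750

Step 2: Apply Bayes' theorem
P(H|E) = P(E|H) × P(H) / P(E)
       = 0.25998000 / 0.29926750
       = 0.8687


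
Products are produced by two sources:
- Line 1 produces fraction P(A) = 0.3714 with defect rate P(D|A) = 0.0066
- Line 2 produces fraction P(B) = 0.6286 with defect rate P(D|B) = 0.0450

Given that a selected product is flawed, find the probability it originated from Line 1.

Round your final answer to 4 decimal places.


Let A = from Line 1, D = flawed

Given:
- P(A) = 0.3714, P(B) = 0.6286
- P(D|A) = 0.0066, P(D|B) = 0.0450

Step 1: Find P(D)
P(D) = P(D|A)P(A) + P(D|B)P(B)
     = 0.0066 × 0.3714 + 0.0450 × 0.6286
     = 0.00245124 + 0.02828700
     = 0.03073824

Step 2: Apply Bayes' theorem
P(A|D) = P(D|A)P(A) / P(D)
       = 0.00245124 / 0.03073824
       = 0.0797


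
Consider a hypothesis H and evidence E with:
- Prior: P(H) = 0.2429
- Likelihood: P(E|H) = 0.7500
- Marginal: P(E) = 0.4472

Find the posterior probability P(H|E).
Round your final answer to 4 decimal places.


Using Bayes' theorem:

P(H|E) = P(E|H) × P(H) / P(E)
       = 0.7500 × 0.2429 / 0.4472
       = 0.18217500 / 0.4472
       = 0.4074

The evidence strengthens our belief in H.
Prior: 0.2429 → Posterior: 0.4074


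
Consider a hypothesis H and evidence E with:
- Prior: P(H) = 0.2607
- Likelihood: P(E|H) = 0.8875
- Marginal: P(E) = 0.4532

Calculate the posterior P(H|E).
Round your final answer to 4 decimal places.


Using Bayes' theorem:

P(H|E) = P(E|H) × P(H) / P(E)
       = 0.8875 × 0.2607 / 0.4532
       = 0.23137125 / 0.4532
       = 0.5105

The evidence strengthens our belief in H.
Prior: 0.2607 → Posterior: 0.5105


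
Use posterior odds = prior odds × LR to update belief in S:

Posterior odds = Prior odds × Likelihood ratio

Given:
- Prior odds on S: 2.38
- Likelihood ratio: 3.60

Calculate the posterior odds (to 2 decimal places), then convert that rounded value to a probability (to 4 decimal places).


Step 1: Calculate posterior odds
Posterior odds = Prior odds × LR
               = 2.38 × 3.60
               = 8.57

Step 2: Convert to probability
P(S|E) = Posterior odds / (1 + Posterior odds)
       = 8.57 / (1 + 8.57)
       = 8.57 / 9.57
       = 0.8955

The evidence increased P(S) from 0.7041 to 0.8955.


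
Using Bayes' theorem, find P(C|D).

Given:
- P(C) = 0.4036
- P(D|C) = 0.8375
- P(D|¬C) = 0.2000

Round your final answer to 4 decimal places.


Bayes' theorem: P(C|D) = P(D|C) × P(C) / P(D)

Step 1: Calculate P(D) using law of total probability
P(D) = P(D|C)P(C) + P(D|¬C)P(¬C)
     = 0.8375 × 0.4036 + 0.2000 × 0.5964
     = 0.33801500 + 0.11928000
     = 0.45729500

Step 2: Apply Bayes' theorem
P(C|D) = P(D|C) × P(C) / P(D)
       = 0.33801500 / 0.45729500
       = 0.7392


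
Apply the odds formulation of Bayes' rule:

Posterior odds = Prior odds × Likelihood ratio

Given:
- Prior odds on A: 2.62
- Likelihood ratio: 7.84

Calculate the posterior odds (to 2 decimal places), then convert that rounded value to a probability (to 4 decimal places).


Step 1: Calculate posterior odds
Posterior odds = Prior odds × LR
               = 2.62 × 7.84
               = 20.54

Step 2: Convert to probability
P(A|E) = Posterior odds / (1 + Posterior odds)
       = 20.54 / (1 + 20.54)
       = 20.54 / 21.54
       = 0.9536

The evidence increased P(A) from 0.7238 to 0.9536.


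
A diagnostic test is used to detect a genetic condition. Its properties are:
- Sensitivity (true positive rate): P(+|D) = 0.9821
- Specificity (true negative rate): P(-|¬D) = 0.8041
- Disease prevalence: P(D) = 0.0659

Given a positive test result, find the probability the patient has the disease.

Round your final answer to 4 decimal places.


Let D = has disease, + = positive test

Given:
- P(D) = 0.0659 (prevalence)
- P(+|D) = 0.9821 (sensitivity)
- P(-|¬D) = 0.8041 (specificity)
- P(+|¬D) = 0.1959 (false positive rate = 1 - specificity)

Step 1: Find P(+)
P(+) = P(+|D)P(D) + P(+|¬D)P(¬D)
     = 0.9821 × 0.0659 + 0.1959 × 0.9341
     = 0.06472039 + 0.18299019
     = 0.24771058

Step 2: Apply Bayes' theorem for P(D|+)
P(D|+) = P(+|D)P(D) / P(+)
       = 0.06472039 / 0.24771058
       = 0.2613


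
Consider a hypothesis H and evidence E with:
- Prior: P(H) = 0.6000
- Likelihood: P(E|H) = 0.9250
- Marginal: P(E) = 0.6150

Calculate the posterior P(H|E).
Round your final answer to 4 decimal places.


Using Bayes' theorem:

P(H|E) = P(E|H) × P(H) / P(E)
       = 0.9250 × 0.6000 / 0.6150
       = 0.55500000 / 0.6150
       = 0.9024

The evidence strengthens our belief in H.
Prior: 0.6000 → Posterior: 0.9024


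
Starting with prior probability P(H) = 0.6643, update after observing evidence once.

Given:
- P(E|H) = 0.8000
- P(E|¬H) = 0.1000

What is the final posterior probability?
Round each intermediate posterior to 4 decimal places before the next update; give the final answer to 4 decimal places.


Sequential Bayesian updating:

Initial prior: P(H) = 0.6643

Update 1:
  P(E) = 0.8000 × 0.6643 + 0.1000 × 0.3357 = 0.53144000 + 0.03357000 = 0.56501000
  P(H|E) = 0.53144000 / 0.56501000 = 0.9406

Final posterior: 0.9406


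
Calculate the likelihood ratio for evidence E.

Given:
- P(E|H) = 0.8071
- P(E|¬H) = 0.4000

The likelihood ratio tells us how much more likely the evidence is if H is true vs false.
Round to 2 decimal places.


Likelihood Ratio (LR) = P(E|H) / P(E|¬H)

LR = 0.8071 / 0.4000
   = 2.02

The evidence is 2.02 times more likely if H is true than if H is false.
Because LR exceeds 1, E is evidence for H.


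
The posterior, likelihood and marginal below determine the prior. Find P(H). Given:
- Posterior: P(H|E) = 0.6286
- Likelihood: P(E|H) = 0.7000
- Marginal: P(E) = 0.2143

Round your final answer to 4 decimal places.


From Bayes' theorem: P(H|E) = P(E|H) × P(H) / P(E)

Rearranging for P(H):
P(H) = P(H|E) × P(E) / P(E|H)
     = 0.6286 × 0.2143 / 0.7000
     = 0.13470898 / 0.7000
     = 0.1924


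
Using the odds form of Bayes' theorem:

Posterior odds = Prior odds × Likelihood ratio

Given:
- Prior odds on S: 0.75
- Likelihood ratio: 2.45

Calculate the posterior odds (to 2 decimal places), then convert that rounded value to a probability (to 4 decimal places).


Step 1: Calculate posterior odds
Posterior odds = Prior odds × LR
               = 0.75 × 2.45
               = 1.84

Step 2: Convert to probability
P(S|E) = Posterior odds / (1 + Posterior odds)
       = 1.84 / (1 + 1.84)
       = 1.84 / 2.84
       = 0.6479

The evidence increased P(S) from 0.4286 to 0.6479.
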